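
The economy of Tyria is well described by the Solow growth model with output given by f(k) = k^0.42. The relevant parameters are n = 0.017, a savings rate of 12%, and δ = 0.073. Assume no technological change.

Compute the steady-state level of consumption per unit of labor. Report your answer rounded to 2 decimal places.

c* ≈ 1.08

Steady state requires s·f(k) = (n + δ)·k, i.e. s·k^α = (n + δ)·k.
Dividing both sides by k: k^(1−α) = s / (n + δ).
k^0.58 = 0.12 / (0.017 + 0.073) = 0.12 / 0.090 = 1.3333
k* = 1.3333^(1/0.58) ≈ 1.6421
y* = (k*)^α = 1.6421^0.42 ≈ 1.2316
c* = (1 − s)·y* = (1 − 0.12) × 1.2316 ≈ 1.0838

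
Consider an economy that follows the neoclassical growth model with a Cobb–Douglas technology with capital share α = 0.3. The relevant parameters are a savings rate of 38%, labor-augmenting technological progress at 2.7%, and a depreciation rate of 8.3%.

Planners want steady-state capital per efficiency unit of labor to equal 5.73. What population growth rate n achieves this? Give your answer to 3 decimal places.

n ≈ 0.002

In steady state, investment equals break-even investment: s·k^α = (n + g + δ)·k.
So s / (n + g + δ) = (k*)^(1−α) = 5.73^0.7 = 3.3940.
Therefore n + g + δ = s / 3.3940 = 0.38 / 3.3940 = 0.1120, so n = 0.1120 − 0.110 = 0.0020.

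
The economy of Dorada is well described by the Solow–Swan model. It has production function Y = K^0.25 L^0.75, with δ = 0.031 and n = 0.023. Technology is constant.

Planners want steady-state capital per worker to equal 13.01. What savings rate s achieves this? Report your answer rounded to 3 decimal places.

Steady state requires s·f(k) = (n + δ)·k, i.e. s·k^α = (n + δ)·k.
So s / (n + δ) = (k*)^(1−α) = 13.01^0.75 = 6.8503.
Therefore s = 6.8503 × (n + δ) = 6.8503 × 0.054 = 0.3699.

s ≈ 0.370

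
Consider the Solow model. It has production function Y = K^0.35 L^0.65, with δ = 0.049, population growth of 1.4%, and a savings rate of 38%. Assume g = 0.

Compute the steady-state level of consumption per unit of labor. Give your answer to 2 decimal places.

In steady state, investment equals break-even investment: s·k^α = (n + δ)·k.
Dividing both sides by k: k^(1−α) = s / (n + δ).
k^0.65 = 0.38 / (0.014 + 0.049) = 0.38 / 0.063 = 6.0317
k* = 6.0317^(1/0.65) ≈ 15.8736
y* = (k*)^α = 15.8736^0.35 ≈ 2.6317
c* = (1 − s)·y* = (1 − 0.38) × 2.6317 ≈ 1.6317

c* ≈ 1.63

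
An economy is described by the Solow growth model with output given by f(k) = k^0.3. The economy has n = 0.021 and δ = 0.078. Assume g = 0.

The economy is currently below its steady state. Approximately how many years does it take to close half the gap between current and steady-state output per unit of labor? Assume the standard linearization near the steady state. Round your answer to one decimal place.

Near the steady state the convergence rate is λ = (1 − α)(n + δ).
λ = (1 − 0.3) × 0.099 = 0.7 × 0.099 = 0.0693
Half-life = ln 2 / λ = 0.6931 / 0.0693 ≈ 10.00 years

t_½ ≈ 10.0 years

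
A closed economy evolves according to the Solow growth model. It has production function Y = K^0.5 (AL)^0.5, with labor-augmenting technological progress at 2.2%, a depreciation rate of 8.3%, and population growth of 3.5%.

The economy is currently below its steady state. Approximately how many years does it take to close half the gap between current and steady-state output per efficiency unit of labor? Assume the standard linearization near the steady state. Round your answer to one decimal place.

t_½ ≈ 9.9 years

Near the steady state the convergence rate is λ = (1 − α)(n + g + δ).
λ = (1 − 0.5) × 0.140 = 0.5 × 0.140 = 0.0700
Half-life = ln 2 / λ = 0.6931 / 0.0700 ≈ 9.90 years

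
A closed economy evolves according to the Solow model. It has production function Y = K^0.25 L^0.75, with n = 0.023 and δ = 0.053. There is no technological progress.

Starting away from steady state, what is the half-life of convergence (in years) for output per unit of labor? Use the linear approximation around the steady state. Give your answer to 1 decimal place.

about 12.2 years

Near the steady state the convergence rate is λ = (1 − α)(n + δ).
λ = (1 − 0.25) × 0.076 = 0.75 × 0.076 = 0.0570
Half-life = ln 2 / λ = 0.6931 / 0.0570 ≈ 12.16 years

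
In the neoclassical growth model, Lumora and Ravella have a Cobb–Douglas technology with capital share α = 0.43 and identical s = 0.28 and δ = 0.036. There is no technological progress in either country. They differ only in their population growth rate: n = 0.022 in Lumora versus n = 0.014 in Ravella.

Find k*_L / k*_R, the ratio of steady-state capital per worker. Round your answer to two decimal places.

Steady-state k* = [s/(n + δ)]^(1/(1−α)), so the ratio is [ (s_L/(n + δ)_L) / (s_R/(n + δ)_R) ]^1.7544.
s_L/(n + δ)_L = 0.28/0.058 = 4.8276; s_R/(n + δ)_R = 0.28/0.050 = 5.6000.
Ratio = (4.8276/5.6000)^1.7544 = 0.8621^1.7544 ≈ 0.7708

k*_L / k*_R ≈ 0.77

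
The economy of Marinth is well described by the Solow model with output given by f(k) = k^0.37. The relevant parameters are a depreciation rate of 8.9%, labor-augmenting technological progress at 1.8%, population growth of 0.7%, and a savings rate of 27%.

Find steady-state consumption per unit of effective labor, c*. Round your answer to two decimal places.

c* = 1.21

In steady state, investment equals break-even investment: s·k^α = (n + g + δ)·k.
Rearranging, k^(1−α) = s / (n + g + δ).
k^0.63 = 0.27 / (0.007 + 0.018 + 0.089) = 0.27 / 0.114 = 2.3684
k* = 2.3684^(1/0.63) ≈ 3.9298
y* = (k*)^α = 3.9298^0.37 ≈ 1.6593
c* = (1 − s)·y* = (1 − 0.27) × 1.6593 ≈ 1.2113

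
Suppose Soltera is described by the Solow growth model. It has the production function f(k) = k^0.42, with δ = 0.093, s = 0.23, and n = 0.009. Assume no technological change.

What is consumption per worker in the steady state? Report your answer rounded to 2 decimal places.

c* = 1.39

At the steady state, Δk = 0, so s·k^α = (n + δ)·k.
Dividing both sides by k: k^(1−α) = s / (n + δ).
k^0.58 = 0.23 / (0.009 + 0.093) = 0.23 / 0.102 = 2.2549
k* = 2.2549^(1/0.58) ≈ 4.0629
y* = (k*)^α = 4.0629^0.42 ≈ 1.8018
c* = (1 − s)·y* = (1 − 0.23) × 1.8018 ≈ 1.3874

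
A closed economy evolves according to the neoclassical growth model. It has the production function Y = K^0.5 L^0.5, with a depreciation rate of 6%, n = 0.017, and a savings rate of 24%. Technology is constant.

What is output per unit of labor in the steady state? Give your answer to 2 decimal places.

y* ≈ 3.12

In steady state, investment equals break-even investment: s·k^α = (n + δ)·k.
Rearranging, k^(1−α) = s / (n + δ).
k^0.5 = 0.24 / (0.017 + 0.060) = 0.24 / 0.077 = 3.1169
k* = 3.1169^(1/0.5) ≈ 9.7151
y* = (k*)^α = 9.7151^0.5 ≈ 3.1169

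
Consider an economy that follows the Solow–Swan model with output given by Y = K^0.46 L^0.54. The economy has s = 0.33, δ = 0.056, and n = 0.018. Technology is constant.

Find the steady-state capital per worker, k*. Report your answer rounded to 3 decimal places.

In steady state, investment equals break-even investment: s·k^α = (n + δ)·k.
Dividing both sides by k: k^(1−α) = s / (n + δ).
k^0.54 = 0.33 / (0.018 + 0.056) = 0.33 / 0.074 = 4.4595
k* = 4.4595^(1/0.54) ≈ 15.9361

k* = 15.936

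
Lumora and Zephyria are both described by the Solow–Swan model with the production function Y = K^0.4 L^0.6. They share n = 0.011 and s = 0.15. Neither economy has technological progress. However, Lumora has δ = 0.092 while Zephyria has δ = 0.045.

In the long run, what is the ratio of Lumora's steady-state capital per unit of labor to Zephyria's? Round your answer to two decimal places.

k*_L / k*_Z ≈ 0.36

Steady-state k* = [s/(n + δ)]^(1/(1−α)), so the ratio is [ (s_L/(n + δ)_L) / (s_Z/(n + δ)_Z) ]^1.6667.
s_L/(n + δ)_L = 0.15/0.103 = 1.4563; s_Z/(n + δ)_Z = 0.15/0.056 = 2.6786.
Ratio = (1.4563/2.6786)^1.6667 = 0.5437^1.6667 ≈ 0.3622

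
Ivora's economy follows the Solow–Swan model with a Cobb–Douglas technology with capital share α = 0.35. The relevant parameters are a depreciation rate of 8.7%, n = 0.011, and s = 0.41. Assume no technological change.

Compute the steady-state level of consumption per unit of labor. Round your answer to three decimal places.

At the steady state, Δk = 0, so s·k^α = (n + δ)·k.
Dividing both sides by k: k^(1−α) = s / (n + δ).
k^0.65 = 0.41 / (0.011 + 0.087) = 0.41 / 0.098 = 4.1837
k* = 4.1837^(1/0.65) ≈ 9.0416
y* = (k*)^α = 9.0416^0.35 ≈ 2.1612
c* = (1 − s)·y* = (1 − 0.41) × 2.1612 ≈ 1.2751

c* = 1.275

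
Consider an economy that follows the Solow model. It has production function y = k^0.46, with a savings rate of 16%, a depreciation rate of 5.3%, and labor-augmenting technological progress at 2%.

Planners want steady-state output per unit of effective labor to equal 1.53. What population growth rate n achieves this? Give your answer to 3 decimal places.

n ≈ 0.024

At the steady state, Δk = 0, so s·k^α = (n + g + δ)·k.
Since y* = [s/(n + g + δ)]^(α/(1−α)), we have s/(n + g + δ) = (y*)^((1−α)/α) = 1.53^1.1739 = 1.6474.
Therefore n + g + δ = s / 1.6474 = 0.16 / 1.6474 = 0.0971, so n = 0.0971 − 0.073 = 0.0241.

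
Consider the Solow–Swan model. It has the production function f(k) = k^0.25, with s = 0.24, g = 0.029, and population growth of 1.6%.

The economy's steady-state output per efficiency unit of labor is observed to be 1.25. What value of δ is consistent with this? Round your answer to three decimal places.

δ ≈ 0.078

At the steady state, Δk = 0, so s·k^α = (n + g + δ)·k.
Since y* = [s/(n + g + δ)]^(α/(1−α)), we have s/(n + g + δ) = (y*)^((1−α)/α) = 1.25^3 = 1.9531.
Therefore n + g + δ = s / 1.9531 = 0.24 / 1.9531 = 0.1229, so δ = 0.1229 − 0.045 = 0.0779.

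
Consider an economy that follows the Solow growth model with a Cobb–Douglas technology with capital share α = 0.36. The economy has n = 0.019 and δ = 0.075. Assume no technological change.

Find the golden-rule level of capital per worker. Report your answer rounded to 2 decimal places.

The golden rule sets f'(k) = n + δ, i.e. α·k^(α−1) = n + δ.
So k^(1−α) = α / (n + δ) = 0.36 / 0.094 = 3.8298.
k_gold = 3.8298^(1/0.64) ≈ 8.1510

k_gold ≈ 8.15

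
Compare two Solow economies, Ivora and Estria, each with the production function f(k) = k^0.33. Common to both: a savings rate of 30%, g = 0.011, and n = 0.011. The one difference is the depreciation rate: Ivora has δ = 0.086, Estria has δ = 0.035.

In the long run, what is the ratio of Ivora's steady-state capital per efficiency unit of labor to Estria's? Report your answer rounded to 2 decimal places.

Steady-state k* = [s/(n + g + δ)]^(1/(1−α)), so the ratio is [ (s_I/(n + g + δ)_I) / (s_E/(n + g + δ)_E) ]^1.4925.
s_I/(n + g + δ)_I = 0.30/0.108 = 2.7778; s_E/(n + g + δ)_E = 0.30/0.057 = 5.2632.
Ratio = (2.7778/5.2632)^1.4925 = 0.5278^1.4925 ≈ 0.3853

k*_I / k*_E ≈ 0.39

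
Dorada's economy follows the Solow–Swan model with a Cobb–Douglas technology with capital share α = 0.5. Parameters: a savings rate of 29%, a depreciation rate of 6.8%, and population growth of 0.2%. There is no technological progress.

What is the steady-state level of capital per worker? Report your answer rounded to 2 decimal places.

k* ≈ 17.16

In steady state, investment equals break-even investment: s·k^α = (n + δ)·k.
Rearranging, k^(1−α) = s / (n + δ).
k^0.5 = 0.29 / (0.002 + 0.068) = 0.29 / 0.070 = 4.1429
k* = 4.1429^(1/0.5) ≈ 17.1636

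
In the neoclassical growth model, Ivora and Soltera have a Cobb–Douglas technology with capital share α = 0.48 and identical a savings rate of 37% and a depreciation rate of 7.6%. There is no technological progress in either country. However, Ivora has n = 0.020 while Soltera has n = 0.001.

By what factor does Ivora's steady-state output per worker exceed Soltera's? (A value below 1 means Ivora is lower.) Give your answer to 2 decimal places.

Steady-state y* = [s/(n + δ)]^(α/(1−α)), so the ratio is [ (s_I/(n + δ)_I) / (s_S/(n + δ)_S) ]^0.9231.
s_I/(n + δ)_I = 0.37/0.096 = 3.8542; s_S/(n + δ)_S = 0.37/0.077 = 4.8052.
Ratio = (3.8542/4.8052)^0.9231 = 0.8021^0.9231 ≈ 0.8158

ratio ≈ 0.82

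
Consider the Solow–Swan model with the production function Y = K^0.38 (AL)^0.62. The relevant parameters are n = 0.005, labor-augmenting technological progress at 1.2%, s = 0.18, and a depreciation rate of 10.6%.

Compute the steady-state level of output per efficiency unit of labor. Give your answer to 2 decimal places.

In steady state, investment equals break-even investment: s·k^α = (n + g + δ)·k.
Rearranging, k^(1−α) = s / (n + g + δ).
k^0.62 = 0.18 / (0.005 + 0.012 + 0.106) = 0.18 / 0.123 = 1.4634
k* = 1.4634^(1/0.62) ≈ 1.8481
y* = (k*)^α = 1.8481^0.38 ≈ 1.2629

y* = 1.26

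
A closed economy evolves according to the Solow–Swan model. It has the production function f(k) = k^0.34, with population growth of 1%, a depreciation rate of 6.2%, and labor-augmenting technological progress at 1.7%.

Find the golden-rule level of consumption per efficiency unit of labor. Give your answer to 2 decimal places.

c_gold ≈ 1.32

At the golden rule, f'(k) = n + g + δ, so α·k^(α−1) = n + g + δ and k_gold = (α/(n + g + δ))^(1/(1−α)).
k_gold = (0.34/0.089)^(1/0.66) = 3.8202^1.5152 ≈ 7.6204
c_gold = f(k_gold) − (n + g + δ)·k_gold = 1.9947 − 0.089×7.6204 ≈ 1.3165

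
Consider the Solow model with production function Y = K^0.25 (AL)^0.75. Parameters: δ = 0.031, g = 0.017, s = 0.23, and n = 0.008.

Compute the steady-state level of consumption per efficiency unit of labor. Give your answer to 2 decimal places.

At the steady state, Δk = 0, so s·k^α = (n + g + δ)·k.
Dividing both sides by k: k^(1−α) = s / (n + g + δ).
k^0.75 = 0.23 / (0.008 + 0.017 + 0.031) = 0.23 / 0.056 = 4.1071
k* = 4.1071^(1/0.75) ≈ 6.5773
y* = (k*)^α = 6.5773^0.25 ≈ 1.6014
c* = (1 − s)·y* = (1 − 0.23) × 1.6014 ≈ 1.2331

c* ≈ 1.23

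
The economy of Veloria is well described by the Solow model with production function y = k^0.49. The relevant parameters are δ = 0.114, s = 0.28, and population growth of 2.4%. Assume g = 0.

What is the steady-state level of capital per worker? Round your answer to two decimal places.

At the steady state, Δk = 0, so s·k^α = (n + δ)·k.
Dividing both sides by k: k^(1−α) = s / (n + δ).
k^0.51 = 0.28 / (0.024 + 0.114) = 0.28 / 0.138 = 2.0290
k* = 2.0290^(1/0.51) ≈ 4.0042

k* = 4.00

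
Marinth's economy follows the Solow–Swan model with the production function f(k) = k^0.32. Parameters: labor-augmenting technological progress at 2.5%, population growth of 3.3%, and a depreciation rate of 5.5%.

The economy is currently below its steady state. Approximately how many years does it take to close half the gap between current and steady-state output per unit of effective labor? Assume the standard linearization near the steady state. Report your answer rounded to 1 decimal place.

Near the steady state the convergence rate is λ = (1 − α)(n + g + δ).
λ = (1 − 0.32) × 0.113 = 0.68 × 0.113 = 0.07684
Half-life = ln 2 / λ = 0.6931 / 0.07684 ≈ 9.02 years

half-life ≈ 9.0 years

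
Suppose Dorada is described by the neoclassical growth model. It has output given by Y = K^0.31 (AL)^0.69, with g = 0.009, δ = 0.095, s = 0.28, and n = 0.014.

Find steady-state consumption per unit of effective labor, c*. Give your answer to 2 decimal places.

c* ≈ 1.06

In steady state, investment equals break-even investment: s·k^α = (n + g + δ)·k.
Rearranging, k^(1−α) = s / (n + g + δ).
k^0.69 = 0.28 / (0.014 + 0.009 + 0.095) = 0.28 / 0.118 = 2.3729
k* = 2.3729^(1/0.69) ≈ 3.4985
y* = (k*)^α = 3.4985^0.31 ≈ 1.4744
c* = (1 − s)·y* = (1 − 0.28) × 1.4744 ≈ 1.0616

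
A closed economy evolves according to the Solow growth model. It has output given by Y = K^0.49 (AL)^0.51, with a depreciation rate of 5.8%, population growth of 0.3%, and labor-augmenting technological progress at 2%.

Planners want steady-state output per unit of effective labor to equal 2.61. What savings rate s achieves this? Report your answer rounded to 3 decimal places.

s ≈ 0.220

Steady state requires s·f(k) = (n + g + δ)·k, i.e. s·k^α = (n + g + δ)·k.
Since y* = [s/(n + g + δ)]^(α/(1−α)), we have s/(n + g + δ) = (y*)^((1−α)/α) = 2.61^1.0408 = 2.7142.
Therefore s = 2.7142 × (n + g + δ) = 2.7142 × 0.081 = 0.2199.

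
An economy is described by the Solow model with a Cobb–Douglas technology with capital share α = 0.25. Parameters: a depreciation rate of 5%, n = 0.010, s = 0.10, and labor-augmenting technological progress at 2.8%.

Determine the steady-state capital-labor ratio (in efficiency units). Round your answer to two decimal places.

k* = 1.19

In steady state, investment equals break-even investment: s·k^α = (n + g + δ)·k.
Dividing both sides by k: k^(1−α) = s / (n + g + δ).
k^0.75 = 0.10 / (0.010 + 0.028 + 0.050) = 0.10 / 0.088 = 1.1364
k* = 1.1364^(1/0.75) ≈ 1.1859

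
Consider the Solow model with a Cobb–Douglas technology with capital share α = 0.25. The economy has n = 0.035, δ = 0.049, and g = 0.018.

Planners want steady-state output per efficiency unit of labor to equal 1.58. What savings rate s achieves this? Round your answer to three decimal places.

s ≈ 0.402

At the steady state, Δk = 0, so s·k^α = (n + g + δ)·k.
Since y* = [s/(n + g + δ)]^(α/(1−α)), we have s/(n + g + δ) = (y*)^((1−α)/α) = 1.58^3 = 3.9443.
Therefore s = 3.9443 × (n + g + δ) = 3.9443 × 0.102 = 0.4023.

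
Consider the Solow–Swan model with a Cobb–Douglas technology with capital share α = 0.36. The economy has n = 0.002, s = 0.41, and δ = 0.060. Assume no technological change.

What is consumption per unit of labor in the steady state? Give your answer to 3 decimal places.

Steady state requires s·f(k) = (n + δ)·k, i.e. s·k^α = (n + δ)·k.
Dividing both sides by k: k^(1−α) = s / (n + δ).
k^0.64 = 0.41 / (0.002 + 0.060) = 0.41 / 0.062 = 6.6129
k* = 6.6129^(1/0.64) ≈ 19.1365
y* = (k*)^α = 19.1365^0.36 ≈ 2.8938
c* = (1 − s)·y* = (1 − 0.41) × 2.8938 ≈ 1.7073

c* ≈ 1.707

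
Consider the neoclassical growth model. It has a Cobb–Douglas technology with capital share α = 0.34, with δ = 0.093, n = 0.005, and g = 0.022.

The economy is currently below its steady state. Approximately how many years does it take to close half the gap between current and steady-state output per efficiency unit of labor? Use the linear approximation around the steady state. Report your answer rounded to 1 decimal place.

t_½ ≈ 8.8 years

Near the steady state the convergence rate is λ = (1 − α)(n + g + δ).
λ = (1 − 0.34) × 0.120 = 0.66 × 0.120 = 0.0792
Half-life = ln 2 / λ = 0.6931 / 0.0792 ≈ 8.75 years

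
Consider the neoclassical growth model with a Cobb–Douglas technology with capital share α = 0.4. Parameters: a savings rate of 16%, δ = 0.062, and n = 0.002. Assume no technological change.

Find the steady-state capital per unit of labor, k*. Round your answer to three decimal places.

k* = 4.605

At the steady state, Δk = 0, so s·k^α = (n + δ)·k.
Dividing both sides by k: k^(1−α) = s / (n + δ).
k^0.6 = 0.16 / (0.002 + 0.062) = 0.16 / 0.064 = 2.5000
k* = 2.5000^(1/0.6) ≈ 4.6050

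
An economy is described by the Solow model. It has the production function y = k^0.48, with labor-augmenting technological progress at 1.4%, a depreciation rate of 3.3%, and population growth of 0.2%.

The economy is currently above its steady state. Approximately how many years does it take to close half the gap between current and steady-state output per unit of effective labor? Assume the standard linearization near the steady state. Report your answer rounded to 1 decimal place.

Near the steady state the convergence rate is λ = (1 − α)(n + g + δ).
λ = (1 − 0.48) × 0.049 = 0.52 × 0.049 = 0.02548
Half-life = ln 2 / λ = 0.6931 / 0.02548 ≈ 27.20 years

half-life ≈ 27.2 years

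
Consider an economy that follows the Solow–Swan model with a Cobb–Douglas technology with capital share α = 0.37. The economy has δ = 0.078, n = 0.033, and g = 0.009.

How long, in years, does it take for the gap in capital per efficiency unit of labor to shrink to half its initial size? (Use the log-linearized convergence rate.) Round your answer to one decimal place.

t_½ ≈ 9.2 years

Near the steady state the convergence rate is λ = (1 − α)(n + g + δ).
λ = (1 − 0.37) × 0.120 = 0.63 × 0.120 = 0.0756
Half-life = ln 2 / λ = 0.6931 / 0.0756 ≈ 9.17 years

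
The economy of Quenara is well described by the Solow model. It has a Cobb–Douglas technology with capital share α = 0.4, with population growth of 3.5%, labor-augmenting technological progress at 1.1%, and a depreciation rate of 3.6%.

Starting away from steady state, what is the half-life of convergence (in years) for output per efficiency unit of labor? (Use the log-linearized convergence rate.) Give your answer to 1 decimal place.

half-life ≈ 14.1 years

Near the steady state the convergence rate is λ = (1 − α)(n + g + δ).
λ = (1 − 0.4) × 0.082 = 0.6 × 0.082 = 0.0492
Half-life = ln 2 / λ = 0.6931 / 0.0492 ≈ 14.09 years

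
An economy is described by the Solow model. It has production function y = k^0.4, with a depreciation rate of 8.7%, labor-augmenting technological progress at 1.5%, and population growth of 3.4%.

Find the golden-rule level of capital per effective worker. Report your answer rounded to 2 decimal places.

The golden rule sets f'(k) = n + g + δ, i.e. α·k^(α−1) = n + g + δ.
So k^(1−α) = α / (n + g + δ) = 0.4 / 0.136 = 2.9412.
k_gold = 2.9412^(1/0.6) ≈ 6.0377

k_gold ≈ 6.04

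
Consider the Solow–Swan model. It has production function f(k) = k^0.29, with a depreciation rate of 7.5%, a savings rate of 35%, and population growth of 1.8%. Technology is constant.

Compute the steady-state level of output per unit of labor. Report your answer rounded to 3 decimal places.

y* ≈ 1.718

Steady state requires s·f(k) = (n + δ)·k, i.e. s·k^α = (n + δ)·k.
Rearranging, k^(1−α) = s / (n + δ).
k^0.71 = 0.35 / (0.018 + 0.075) = 0.35 / 0.093 = 3.7634
k* = 3.7634^(1/0.71) ≈ 6.4666
y* = (k*)^α = 6.4666^0.29 ≈ 1.7183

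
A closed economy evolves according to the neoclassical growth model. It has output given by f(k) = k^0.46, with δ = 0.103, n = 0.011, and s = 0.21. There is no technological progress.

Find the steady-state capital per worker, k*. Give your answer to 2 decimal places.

Steady state requires s·f(k) = (n + δ)·k, i.e. s·k^α = (n + δ)·k.
Rearranging, k^(1−α) = s / (n + δ).
k^0.54 = 0.21 / (0.011 + 0.103) = 0.21 / 0.114 = 1.8421
k* = 1.8421^(1/0.54) ≈ 3.0997

k* ≈ 3.10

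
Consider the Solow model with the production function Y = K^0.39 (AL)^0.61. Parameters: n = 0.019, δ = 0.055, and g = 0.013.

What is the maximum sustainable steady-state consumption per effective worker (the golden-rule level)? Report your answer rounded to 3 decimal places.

At the golden rule, f'(k) = n + g + δ, so α·k^(α−1) = n + g + δ and k_gold = (α/(n + g + δ))^(1/(1−α)).
k_gold = (0.39/0.087)^(1/0.61) = 4.4828^1.6393 ≈ 11.6973
c_gold = f(k_gold) − (n + g + δ)·k_gold = 2.6095 − 0.087×11.6973 ≈ 1.5918

c_gold ≈ 1.592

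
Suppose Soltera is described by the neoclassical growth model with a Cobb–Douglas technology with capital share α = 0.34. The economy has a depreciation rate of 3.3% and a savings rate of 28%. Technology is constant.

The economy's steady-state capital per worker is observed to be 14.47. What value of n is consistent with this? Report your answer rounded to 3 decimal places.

In steady state, investment equals break-even investment: s·k^α = (n + δ)·k.
So s / (n + δ) = (k*)^(1−α) = 14.47^0.66 = 5.8332.
Therefore n + δ = s / 5.8332 = 0.28 / 5.8332 = 0.0480, so n = 0.0480 − 0.033 = 0.0150.

n ≈ 0.015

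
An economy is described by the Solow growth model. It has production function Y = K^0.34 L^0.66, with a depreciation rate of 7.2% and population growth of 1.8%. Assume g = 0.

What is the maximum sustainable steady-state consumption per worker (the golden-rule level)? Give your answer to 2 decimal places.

c_gold ≈ 1.31

At the golden rule, f'(k) = n + δ, so α·k^(α−1) = n + δ and k_gold = (α/(n + δ))^(1/(1−α)).
k_gold = (0.34/0.090)^(1/0.66) = 3.7778^1.5152 ≈ 7.4926
c_gold = f(k_gold) − (n + δ)·k_gold = 1.9832 − 0.090×7.4926 ≈ 1.3089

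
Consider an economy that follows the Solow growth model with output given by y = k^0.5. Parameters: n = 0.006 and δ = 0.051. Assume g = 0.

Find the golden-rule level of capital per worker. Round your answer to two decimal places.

k_gold ≈ 76.95

The golden rule sets f'(k) = n + δ, i.e. α·k^(α−1) = n + δ.
So k^(1−α) = α / (n + δ) = 0.5 / 0.057 = 8.7719.
k_gold = 8.7719^(1/0.5) ≈ 76.9462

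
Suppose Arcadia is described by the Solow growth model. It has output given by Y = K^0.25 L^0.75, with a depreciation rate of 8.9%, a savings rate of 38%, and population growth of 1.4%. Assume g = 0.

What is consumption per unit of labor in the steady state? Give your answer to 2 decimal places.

Steady state requires s·f(k) = (n + δ)·k, i.e. s·k^α = (n + δ)·k.
Rearranging, k^(1−α) = s / (n + δ).
k^0.75 = 0.38 / (0.014 + 0.089) = 0.38 / 0.103 = 3.6893
k* = 3.6893^(1/0.75) ≈ 5.7007
y* = (k*)^α = 5.7007^0.25 ≈ 1.5452
c* = (1 − s)·y* = (1 − 0.38) × 1.5452 ≈ 0.9580

c* ≈ 0.96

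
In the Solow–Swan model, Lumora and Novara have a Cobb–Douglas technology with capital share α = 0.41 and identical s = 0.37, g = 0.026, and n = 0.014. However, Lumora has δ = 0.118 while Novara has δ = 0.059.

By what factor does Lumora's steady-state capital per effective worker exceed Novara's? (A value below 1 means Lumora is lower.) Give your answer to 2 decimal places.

Steady-state k* = [s/(n + g + δ)]^(1/(1−α)), so the ratio is [ (s_L/(n + g + δ)_L) / (s_N/(n + g + δ)_N) ]^1.6949.
s_L/(n + g + δ)_L = 0.37/0.158 = 2.3418; s_N/(n + g + δ)_N = 0.37/0.099 = 3.7374.
Ratio = (2.3418/3.7374)^1.6949 = 0.6266^1.6949 ≈ 0.4528

ratio ≈ 0.45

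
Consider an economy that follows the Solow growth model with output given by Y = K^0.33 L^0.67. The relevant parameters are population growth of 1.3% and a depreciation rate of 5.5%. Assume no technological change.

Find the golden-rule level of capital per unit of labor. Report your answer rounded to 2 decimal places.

The golden rule sets f'(k) = n + δ, i.e. α·k^(α−1) = n + δ.
So k^(1−α) = α / (n + δ) = 0.33 / 0.068 = 4.8529.
k_gold = 4.8529^(1/0.67) ≈ 10.5653

k_gold ≈ 10.57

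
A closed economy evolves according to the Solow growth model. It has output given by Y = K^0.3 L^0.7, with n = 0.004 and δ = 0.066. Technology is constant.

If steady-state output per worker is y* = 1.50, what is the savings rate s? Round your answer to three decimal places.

s ≈ 0.180

At the steady state, Δk = 0, so s·k^α = (n + δ)·k.
Since y* = [s/(n + δ)]^(α/(1−α)), we have s/(n + δ) = (y*)^((1−α)/α) = 1.50^2.3333 = 2.5756.
Therefore s = 2.5756 × (n + δ) = 2.5756 × 0.070 = 0.1803.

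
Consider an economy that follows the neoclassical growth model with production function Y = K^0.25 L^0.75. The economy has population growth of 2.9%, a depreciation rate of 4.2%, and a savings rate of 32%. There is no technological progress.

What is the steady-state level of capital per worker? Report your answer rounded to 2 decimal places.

At the steady state, Δk = 0, so s·k^α = (n + δ)·k.
Dividing both sides by k: k^(1−α) = s / (n + δ).
k^0.75 = 0.32 / (0.029 + 0.042) = 0.32 / 0.071 = 4.5070
k* = 4.5070^(1/0.75) ≈ 7.4447

k* ≈ 7.44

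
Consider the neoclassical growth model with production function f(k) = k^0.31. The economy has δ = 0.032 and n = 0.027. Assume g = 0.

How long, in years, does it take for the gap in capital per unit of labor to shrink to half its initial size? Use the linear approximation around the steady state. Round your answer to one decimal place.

Near the steady state the convergence rate is λ = (1 − α)(n + δ).
λ = (1 − 0.31) × 0.059 = 0.69 × 0.059 = 0.04071
Half-life = ln 2 / λ = 0.6931 / 0.04071 ≈ 17.03 years

t_½ ≈ 17.0 years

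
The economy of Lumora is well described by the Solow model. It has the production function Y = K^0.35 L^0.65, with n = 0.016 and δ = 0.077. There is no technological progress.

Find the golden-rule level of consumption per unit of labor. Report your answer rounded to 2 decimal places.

At the golden rule, f'(k) = n + δ, so α·k^(α−1) = n + δ and k_gold = (α/(n + δ))^(1/(1−α)).
k_gold = (0.35/0.093)^(1/0.65) = 3.7634^1.5385 ≈ 7.6830
c_gold = f(k_gold) − (n + δ)·k_gold = 2.0414 − 0.093×7.6830 ≈ 1.3269

c_gold ≈ 1.33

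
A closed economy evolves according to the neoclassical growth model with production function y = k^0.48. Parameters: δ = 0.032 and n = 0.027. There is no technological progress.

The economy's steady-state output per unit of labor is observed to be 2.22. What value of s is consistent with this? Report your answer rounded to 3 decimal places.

At the steady state, Δk = 0, so s·k^α = (n + δ)·k.
Since y* = [s/(n + δ)]^(α/(1−α)), we have s/(n + δ) = (y*)^((1−α)/α) = 2.22^1.0833 = 2.3725.
Therefore s = 2.3725 × (n + δ) = 2.3725 × 0.059 = 0.1400.

s ≈ 0.140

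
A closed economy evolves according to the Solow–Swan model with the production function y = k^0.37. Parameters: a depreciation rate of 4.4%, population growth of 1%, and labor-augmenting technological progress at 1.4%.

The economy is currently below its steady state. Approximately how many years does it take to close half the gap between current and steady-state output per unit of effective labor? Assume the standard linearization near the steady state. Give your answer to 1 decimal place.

about 16.2 years

Near the steady state the convergence rate is λ = (1 − α)(n + g + δ).
λ = (1 − 0.37) × 0.068 = 0.63 × 0.068 = 0.04284
Half-life = ln 2 / λ = 0.6931 / 0.04284 ≈ 16.18 years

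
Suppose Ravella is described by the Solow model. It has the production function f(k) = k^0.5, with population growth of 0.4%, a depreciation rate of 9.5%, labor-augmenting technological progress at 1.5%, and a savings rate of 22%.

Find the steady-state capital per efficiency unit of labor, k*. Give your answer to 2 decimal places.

k* ≈ 3.72

In steady state, investment equals break-even investment: s·k^α = (n + g + δ)·k.
Dividing both sides by k: k^(1−α) = s / (n + g + δ).
k^0.5 = 0.22 / (0.004 + 0.015 + 0.095) = 0.22 / 0.114 = 1.9298
k* = 1.9298^(1/0.5) ≈ 3.7241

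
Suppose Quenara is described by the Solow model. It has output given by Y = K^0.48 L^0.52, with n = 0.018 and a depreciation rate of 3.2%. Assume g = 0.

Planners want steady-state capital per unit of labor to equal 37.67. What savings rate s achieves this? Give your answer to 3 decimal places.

At the steady state, Δk = 0, so s·k^α = (n + δ)·k.
So s / (n + δ) = (k*)^(1−α) = 37.67^0.52 = 6.5996.
Therefore s = 6.5996 × (n + δ) = 6.5996 × 0.050 = 0.3300.

s ≈ 0.330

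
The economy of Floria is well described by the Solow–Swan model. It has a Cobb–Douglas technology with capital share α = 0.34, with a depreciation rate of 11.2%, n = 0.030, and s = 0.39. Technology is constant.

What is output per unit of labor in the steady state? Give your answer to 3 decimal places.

Steady state requires s·f(k) = (n + δ)·k, i.e. s·k^α = (n + δ)·k.
Rearranging, k^(1−α) = s / (n + δ).
k^0.66 = 0.39 / (0.030 + 0.112) = 0.39 / 0.142 = 2.7465
k* = 2.7465^(1/0.66) ≈ 4.6219
y* = (k*)^α = 4.6219^0.34 ≈ 1.6828

y* = 1.683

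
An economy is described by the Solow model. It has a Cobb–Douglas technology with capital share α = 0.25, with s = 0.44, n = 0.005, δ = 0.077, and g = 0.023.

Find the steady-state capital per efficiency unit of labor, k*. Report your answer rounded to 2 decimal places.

Steady state requires s·f(k) = (n + g + δ)·k, i.e. s·k^α = (n + g + δ)·k.
Dividing both sides by k: k^(1−α) = s / (n + g + δ).
k^0.75 = 0.44 / (0.005 + 0.023 + 0.077) = 0.44 / 0.105 = 4.1905
k* = 4.1905^(1/0.75) ≈ 6.7560

k* ≈ 6.76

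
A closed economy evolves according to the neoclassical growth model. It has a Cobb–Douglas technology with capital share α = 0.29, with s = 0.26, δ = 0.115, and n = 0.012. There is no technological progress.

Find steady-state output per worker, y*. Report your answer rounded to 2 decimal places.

y* ≈ 1.34

Steady state requires s·f(k) = (n + δ)·k, i.e. s·k^α = (n + δ)·k.
Dividing both sides by k: k^(1−α) = s / (n + δ).
k^0.71 = 0.26 / (0.012 + 0.115) = 0.26 / 0.127 = 2.0472
k* = 2.0472^(1/0.71) ≈ 2.7432
y* = (k*)^α = 2.7432^0.29 ≈ 1.3400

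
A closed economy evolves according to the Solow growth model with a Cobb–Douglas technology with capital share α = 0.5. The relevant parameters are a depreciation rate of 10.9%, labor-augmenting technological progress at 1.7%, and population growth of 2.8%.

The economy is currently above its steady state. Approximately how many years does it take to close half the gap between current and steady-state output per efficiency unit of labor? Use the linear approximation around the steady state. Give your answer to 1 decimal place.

Near the steady state the convergence rate is λ = (1 − α)(n + g + δ).
λ = (1 − 0.5) × 0.154 = 0.5 × 0.154 = 0.0770
Half-life = ln 2 / λ = 0.6931 / 0.0770 ≈ 9.00 years

about 9.0 years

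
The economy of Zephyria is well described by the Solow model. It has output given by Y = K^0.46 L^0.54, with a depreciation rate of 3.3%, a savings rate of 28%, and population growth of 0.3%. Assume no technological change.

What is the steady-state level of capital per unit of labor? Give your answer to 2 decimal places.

k* ≈ 44.64

In steady state, investment equals break-even investment: s·k^α = (n + δ)·k.
Dividing both sides by k: k^(1−α) = s / (n + δ).
k^0.54 = 0.28 / (0.003 + 0.033) = 0.28 / 0.036 = 7.7778
k* = 7.7778^(1/0.54) ≈ 44.6411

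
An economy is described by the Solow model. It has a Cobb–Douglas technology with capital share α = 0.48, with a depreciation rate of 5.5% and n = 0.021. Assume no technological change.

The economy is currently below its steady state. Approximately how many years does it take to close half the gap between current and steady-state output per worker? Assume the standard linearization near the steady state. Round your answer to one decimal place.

Near the steady state the convergence rate is λ = (1 − α)(n + δ).
λ = (1 − 0.48) × 0.076 = 0.52 × 0.076 = 0.03952
Half-life = ln 2 / λ = 0.6931 / 0.03952 ≈ 17.54 years

half-life ≈ 17.5 years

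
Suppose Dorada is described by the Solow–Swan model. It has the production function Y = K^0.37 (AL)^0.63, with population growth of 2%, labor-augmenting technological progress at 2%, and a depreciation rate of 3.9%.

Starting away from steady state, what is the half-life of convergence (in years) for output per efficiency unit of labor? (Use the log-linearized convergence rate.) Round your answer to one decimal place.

half-life ≈ 13.9 years

Near the steady state the convergence rate is λ = (1 − α)(n + g + δ).
λ = (1 − 0.37) × 0.079 = 0.63 × 0.079 = 0.04977
Half-life = ln 2 / λ = 0.6931 / 0.04977 ≈ 13.93 years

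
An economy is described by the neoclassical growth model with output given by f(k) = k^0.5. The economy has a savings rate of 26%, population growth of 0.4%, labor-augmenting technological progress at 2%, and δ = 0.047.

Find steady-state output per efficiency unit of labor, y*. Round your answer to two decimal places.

In steady state, investment equals break-even investment: s·k^α = (n + g + δ)·k.
Dividing both sides by k: k^(1−α) = s / (n + g + δ).
k^0.5 = 0.26 / (0.004 + 0.020 + 0.047) = 0.26 / 0.071 = 3.6620
k* = 3.6620^(1/0.5) ≈ 13.4102
y* = (k*)^α = 13.4102^0.5 ≈ 3.6620

y* = 3.66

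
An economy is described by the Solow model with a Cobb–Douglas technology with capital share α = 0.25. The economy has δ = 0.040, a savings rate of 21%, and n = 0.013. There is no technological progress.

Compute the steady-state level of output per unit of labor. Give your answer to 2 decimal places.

Steady state requires s·f(k) = (n + δ)·k, i.e. s·k^α = (n + δ)·k.
Rearranging, k^(1−α) = s / (n + δ).
k^0.75 = 0.21 / (0.013 + 0.040) = 0.21 / 0.053 = 3.9623
k* = 3.9623^(1/0.75) ≈ 6.2699
y* = (k*)^α = 6.2699^0.25 ≈ 1.5824

y* = 1.58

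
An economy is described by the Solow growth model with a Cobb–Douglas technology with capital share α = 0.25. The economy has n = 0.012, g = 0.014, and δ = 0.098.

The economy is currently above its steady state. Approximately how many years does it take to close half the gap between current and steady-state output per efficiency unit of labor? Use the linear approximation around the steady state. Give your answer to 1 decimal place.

about 7.5 years

Near the steady state the convergence rate is λ = (1 − α)(n + g + δ).
λ = (1 − 0.25) × 0.124 = 0.75 × 0.124 = 0.0930
Half-life = ln 2 / λ = 0.6931 / 0.0930 ≈ 7.45 years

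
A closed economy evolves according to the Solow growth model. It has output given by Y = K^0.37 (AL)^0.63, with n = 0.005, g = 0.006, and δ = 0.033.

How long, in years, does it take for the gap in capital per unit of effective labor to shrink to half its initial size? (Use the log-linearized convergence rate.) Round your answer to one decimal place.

Near the steady state the convergence rate is λ = (1 − α)(n + g + δ).
λ = (1 − 0.37) × 0.044 = 0.63 × 0.044 = 0.02772
Half-life = ln 2 / λ = 0.6931 / 0.02772 ≈ 25.00 years

half-life ≈ 25.0 years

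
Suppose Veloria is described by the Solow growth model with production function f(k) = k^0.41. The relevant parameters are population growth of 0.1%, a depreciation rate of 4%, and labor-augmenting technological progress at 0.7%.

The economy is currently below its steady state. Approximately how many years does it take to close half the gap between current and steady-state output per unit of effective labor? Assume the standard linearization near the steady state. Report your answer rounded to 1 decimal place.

t_½ ≈ 24.5 years

Near the steady state the convergence rate is λ = (1 − α)(n + g + δ).
λ = (1 − 0.41) × 0.048 = 0.59 × 0.048 = 0.02832
Half-life = ln 2 / λ = 0.6931 / 0.02832 ≈ 24.47 years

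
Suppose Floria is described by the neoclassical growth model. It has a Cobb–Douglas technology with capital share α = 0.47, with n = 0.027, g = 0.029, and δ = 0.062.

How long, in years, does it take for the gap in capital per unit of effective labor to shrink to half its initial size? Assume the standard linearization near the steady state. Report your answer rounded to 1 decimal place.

about 11.1 years

Near the steady state the convergence rate is λ = (1 − α)(n + g + δ).
λ = (1 − 0.47) × 0.118 = 0.53 × 0.118 = 0.06254
Half-life = ln 2 / λ = 0.6931 / 0.06254 ≈ 11.08 years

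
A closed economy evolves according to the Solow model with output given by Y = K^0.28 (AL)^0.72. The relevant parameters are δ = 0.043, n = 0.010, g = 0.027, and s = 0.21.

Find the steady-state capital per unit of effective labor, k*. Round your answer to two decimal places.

Steady state requires s·f(k) = (n + g + δ)·k, i.e. s·k^α = (n + g + δ)·k.
Rearranging, k^(1−α) = s / (n + g + δ).
k^0.72 = 0.21 / (0.010 + 0.027 + 0.043) = 0.21 / 0.080 = 2.6250
k* = 2.6250^(1/0.72) ≈ 3.8205

k* = 3.82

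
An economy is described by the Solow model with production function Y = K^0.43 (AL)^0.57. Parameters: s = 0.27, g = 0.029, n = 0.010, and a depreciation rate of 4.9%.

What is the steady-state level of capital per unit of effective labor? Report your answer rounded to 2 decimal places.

k* = 7.15

At the steady state, Δk = 0, so s·k^α = (n + g + δ)·k.
Rearranging, k^(1−α) = s / (n + g + δ).
k^0.57 = 0.27 / (0.010 + 0.029 + 0.049) = 0.27 / 0.088 = 3.0682
k* = 3.0682^(1/0.57) ≈ 7.1480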